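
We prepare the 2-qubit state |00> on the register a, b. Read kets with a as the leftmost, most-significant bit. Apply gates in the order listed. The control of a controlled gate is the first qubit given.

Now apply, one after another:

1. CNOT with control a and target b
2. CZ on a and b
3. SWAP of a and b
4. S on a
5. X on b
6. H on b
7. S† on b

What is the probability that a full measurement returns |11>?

Outcome |11> occurs with probability 0.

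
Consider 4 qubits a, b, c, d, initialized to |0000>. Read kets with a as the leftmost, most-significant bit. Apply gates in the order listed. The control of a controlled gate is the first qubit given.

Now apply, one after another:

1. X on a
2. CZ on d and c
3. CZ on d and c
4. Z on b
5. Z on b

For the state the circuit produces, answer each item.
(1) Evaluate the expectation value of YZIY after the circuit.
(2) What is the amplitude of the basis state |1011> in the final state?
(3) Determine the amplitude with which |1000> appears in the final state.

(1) In the final state, YZIY has expectation 0. Key observation: gates 2-3 undo each other exactly, leaving only the rest of the circuit to track.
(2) |1011> carries amplitude 0 in the final state.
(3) The amplitude on |1000> is 1.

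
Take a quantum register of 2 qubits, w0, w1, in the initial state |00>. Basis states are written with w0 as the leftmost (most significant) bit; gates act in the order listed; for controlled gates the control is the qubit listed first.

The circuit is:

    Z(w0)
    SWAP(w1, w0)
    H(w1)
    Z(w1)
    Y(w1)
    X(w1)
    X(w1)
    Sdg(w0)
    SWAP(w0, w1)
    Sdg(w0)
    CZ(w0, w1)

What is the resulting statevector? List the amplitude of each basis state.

The resulting statevector has amplitude sqrt(2)*I/2 on |00>, 0 on |01>, sqrt(2)/2 on |10>, 0 on |11>. Key observation: gates 6-7 undo each other exactly, leaving only the rest of the circuit to track.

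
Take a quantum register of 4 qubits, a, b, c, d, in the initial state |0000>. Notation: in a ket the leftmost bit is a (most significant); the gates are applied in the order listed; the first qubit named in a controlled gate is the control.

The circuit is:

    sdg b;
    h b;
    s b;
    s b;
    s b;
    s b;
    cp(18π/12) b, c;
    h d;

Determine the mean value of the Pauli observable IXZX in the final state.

The observable IXZX averages to 1. Key observation: the block from step 3 through step 6 cancels to the identity and can be dropped.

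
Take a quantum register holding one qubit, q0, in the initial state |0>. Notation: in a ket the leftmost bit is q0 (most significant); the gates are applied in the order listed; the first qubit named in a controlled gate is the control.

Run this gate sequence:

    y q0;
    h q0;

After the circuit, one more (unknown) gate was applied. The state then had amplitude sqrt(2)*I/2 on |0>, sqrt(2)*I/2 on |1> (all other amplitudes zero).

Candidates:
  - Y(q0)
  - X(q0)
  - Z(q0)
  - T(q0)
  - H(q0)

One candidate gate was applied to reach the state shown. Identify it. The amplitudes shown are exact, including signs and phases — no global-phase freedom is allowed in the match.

The applied gate was Z(q0).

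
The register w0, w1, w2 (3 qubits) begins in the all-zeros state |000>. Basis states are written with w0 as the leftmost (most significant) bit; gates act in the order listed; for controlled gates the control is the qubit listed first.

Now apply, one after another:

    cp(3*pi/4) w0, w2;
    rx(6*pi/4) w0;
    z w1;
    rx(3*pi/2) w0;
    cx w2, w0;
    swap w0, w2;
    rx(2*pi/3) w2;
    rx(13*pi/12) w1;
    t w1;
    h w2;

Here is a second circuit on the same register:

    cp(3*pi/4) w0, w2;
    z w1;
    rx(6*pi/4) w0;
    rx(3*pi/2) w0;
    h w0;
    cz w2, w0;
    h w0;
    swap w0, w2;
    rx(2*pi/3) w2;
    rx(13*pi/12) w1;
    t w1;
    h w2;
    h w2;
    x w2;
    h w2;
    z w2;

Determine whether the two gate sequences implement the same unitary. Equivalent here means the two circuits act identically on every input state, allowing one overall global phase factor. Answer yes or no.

Yes — the two circuits implement the same unitary up to a global phase.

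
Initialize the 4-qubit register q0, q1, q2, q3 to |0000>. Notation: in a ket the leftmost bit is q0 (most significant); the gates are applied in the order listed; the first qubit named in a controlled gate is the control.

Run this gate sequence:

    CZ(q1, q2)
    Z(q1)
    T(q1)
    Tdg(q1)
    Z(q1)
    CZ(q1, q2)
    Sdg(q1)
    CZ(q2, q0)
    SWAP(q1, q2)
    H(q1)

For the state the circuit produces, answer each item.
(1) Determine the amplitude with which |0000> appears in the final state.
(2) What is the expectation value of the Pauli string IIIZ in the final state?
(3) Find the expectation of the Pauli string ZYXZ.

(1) |0000> carries amplitude sqrt(2)/2 in the final state.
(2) The observable IIIZ averages to 1.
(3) The observable ZYXZ averages to 0.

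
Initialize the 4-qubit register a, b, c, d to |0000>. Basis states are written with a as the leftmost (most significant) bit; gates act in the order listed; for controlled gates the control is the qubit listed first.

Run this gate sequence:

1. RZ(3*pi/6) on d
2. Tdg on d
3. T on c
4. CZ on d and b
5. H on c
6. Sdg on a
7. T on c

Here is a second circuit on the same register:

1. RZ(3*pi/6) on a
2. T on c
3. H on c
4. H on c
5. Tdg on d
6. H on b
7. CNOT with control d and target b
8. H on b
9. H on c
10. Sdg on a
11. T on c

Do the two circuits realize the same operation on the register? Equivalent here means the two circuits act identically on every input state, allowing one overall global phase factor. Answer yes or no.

No — the two circuits implement different unitaries, even allowing a global phase.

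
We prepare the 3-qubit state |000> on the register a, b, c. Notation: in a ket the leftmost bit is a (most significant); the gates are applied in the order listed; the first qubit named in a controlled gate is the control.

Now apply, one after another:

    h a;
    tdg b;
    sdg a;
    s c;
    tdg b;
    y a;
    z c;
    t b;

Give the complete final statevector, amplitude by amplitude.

The final amplitudes are -sqrt(2)/2 on |000>, sqrt(2)*I/2 on |100>, and 0 on every other basis state.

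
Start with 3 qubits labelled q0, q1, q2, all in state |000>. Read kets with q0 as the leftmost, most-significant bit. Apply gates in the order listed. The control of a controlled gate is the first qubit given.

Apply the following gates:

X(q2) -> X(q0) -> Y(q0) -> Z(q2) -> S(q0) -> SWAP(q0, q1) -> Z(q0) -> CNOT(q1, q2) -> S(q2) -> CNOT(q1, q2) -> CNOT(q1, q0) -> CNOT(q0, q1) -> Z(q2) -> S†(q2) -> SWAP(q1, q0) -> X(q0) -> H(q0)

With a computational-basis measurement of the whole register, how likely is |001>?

A full measurement returns |001> with probability 1/2.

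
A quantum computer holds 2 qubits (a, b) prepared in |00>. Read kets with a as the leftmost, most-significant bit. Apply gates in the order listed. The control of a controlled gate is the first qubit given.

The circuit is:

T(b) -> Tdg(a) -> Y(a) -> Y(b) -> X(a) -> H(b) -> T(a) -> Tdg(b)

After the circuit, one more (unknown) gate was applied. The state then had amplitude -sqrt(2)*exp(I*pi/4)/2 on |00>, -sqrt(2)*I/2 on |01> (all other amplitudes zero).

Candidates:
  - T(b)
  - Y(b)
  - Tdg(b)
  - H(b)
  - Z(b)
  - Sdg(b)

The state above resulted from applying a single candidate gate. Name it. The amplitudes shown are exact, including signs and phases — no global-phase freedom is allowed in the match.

The unique candidate consistent with the amplitudes is Y(b).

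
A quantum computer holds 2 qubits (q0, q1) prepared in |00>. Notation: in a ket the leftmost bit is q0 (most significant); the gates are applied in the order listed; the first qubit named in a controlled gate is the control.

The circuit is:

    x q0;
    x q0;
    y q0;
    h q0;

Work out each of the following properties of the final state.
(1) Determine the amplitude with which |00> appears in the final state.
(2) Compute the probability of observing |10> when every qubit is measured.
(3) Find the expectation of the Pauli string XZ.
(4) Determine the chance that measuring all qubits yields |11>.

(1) The final state's coefficient on |00> equals sqrt(2)*I/2. Key observation: steps 1-2 multiply out to the identity, so the circuit reduces to the remaining gates.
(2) The probability of measuring |10> is 1/2.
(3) The expectation value of XZ is -1.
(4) The probability of measuring |11> is 0.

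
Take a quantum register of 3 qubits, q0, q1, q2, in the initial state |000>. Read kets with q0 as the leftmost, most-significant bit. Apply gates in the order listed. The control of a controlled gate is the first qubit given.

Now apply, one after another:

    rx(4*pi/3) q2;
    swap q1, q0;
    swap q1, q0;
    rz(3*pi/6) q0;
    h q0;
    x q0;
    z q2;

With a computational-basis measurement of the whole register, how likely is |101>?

Outcome |101> occurs with probability 3/8. Key observation: gates 2-3 undo each other exactly, leaving only the rest of the circuit to track.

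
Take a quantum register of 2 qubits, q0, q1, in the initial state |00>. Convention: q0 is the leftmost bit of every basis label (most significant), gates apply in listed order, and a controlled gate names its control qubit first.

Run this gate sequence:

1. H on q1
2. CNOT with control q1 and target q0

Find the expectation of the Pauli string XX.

The observable XX averages to 1.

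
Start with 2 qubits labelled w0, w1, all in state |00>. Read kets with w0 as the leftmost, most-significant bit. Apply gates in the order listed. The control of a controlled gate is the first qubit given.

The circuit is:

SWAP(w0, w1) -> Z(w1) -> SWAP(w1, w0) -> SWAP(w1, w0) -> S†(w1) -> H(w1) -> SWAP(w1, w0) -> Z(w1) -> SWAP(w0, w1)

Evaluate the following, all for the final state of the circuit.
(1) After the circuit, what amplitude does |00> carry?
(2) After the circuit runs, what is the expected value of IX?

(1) The amplitude on |00> is sqrt(2)/2.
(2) The observable IX averages to 1.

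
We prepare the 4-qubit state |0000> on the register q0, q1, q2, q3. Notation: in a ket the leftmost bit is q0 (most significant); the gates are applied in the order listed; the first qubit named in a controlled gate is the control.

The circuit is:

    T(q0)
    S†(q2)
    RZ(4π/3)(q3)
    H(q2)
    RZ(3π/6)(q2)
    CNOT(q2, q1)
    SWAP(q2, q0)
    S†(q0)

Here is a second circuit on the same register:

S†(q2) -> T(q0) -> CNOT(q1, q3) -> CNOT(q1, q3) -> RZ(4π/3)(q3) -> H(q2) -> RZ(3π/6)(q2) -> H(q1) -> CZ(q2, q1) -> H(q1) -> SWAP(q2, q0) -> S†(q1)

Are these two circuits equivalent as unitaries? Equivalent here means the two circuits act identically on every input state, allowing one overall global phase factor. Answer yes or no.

No — the two circuits implement different unitaries, even allowing a global phase.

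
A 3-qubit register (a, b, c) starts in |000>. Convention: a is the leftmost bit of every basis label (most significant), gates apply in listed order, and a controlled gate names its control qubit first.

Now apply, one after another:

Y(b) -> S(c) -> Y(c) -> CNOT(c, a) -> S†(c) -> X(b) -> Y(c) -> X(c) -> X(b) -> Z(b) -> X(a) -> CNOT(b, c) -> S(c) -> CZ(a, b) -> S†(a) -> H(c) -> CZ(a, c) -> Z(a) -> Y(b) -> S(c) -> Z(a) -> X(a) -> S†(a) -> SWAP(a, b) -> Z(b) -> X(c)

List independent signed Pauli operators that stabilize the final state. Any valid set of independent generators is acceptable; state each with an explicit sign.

The stabilizer group can be generated by -IIY, +ZII, -IZI, among other valid generating sets.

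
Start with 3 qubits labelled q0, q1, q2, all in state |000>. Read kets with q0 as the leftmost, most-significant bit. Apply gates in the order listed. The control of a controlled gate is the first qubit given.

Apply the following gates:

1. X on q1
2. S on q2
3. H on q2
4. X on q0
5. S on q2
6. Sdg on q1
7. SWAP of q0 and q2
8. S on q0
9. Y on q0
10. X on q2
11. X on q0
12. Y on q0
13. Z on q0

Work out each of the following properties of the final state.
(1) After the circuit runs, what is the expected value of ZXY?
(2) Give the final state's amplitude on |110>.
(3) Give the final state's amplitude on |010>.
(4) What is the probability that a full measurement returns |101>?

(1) The observable ZXY averages to 0.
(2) The final state's coefficient on |110> equals -sqrt(2)*I/2.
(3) The amplitude on |010> is -sqrt(2)*I/2.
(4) The probability of measuring |101> is 0.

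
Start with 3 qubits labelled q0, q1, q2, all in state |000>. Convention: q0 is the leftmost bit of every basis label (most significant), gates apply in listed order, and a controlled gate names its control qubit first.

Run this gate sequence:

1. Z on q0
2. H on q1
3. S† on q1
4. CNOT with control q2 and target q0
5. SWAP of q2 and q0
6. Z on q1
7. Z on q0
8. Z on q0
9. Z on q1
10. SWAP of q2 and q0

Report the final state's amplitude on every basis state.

The final amplitudes are sqrt(2)/2 on |000>, -sqrt(2)*I/2 on |010>, and 0 on every other basis state. Key observation: the block from step 5 through step 10 cancels to the identity and can be dropped.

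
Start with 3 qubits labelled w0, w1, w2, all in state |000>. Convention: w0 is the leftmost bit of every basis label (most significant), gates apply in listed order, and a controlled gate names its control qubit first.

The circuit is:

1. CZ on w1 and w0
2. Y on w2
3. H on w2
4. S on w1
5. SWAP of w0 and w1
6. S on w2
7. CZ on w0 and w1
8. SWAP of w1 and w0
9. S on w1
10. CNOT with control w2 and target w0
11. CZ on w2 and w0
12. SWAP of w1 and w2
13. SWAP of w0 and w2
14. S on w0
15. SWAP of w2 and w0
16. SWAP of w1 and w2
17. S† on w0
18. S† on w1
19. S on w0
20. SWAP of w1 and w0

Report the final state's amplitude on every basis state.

The resulting statevector has amplitude sqrt(2)*I/2 on |000>, -sqrt(2)/2 on |011>, and 0 on every other basis state.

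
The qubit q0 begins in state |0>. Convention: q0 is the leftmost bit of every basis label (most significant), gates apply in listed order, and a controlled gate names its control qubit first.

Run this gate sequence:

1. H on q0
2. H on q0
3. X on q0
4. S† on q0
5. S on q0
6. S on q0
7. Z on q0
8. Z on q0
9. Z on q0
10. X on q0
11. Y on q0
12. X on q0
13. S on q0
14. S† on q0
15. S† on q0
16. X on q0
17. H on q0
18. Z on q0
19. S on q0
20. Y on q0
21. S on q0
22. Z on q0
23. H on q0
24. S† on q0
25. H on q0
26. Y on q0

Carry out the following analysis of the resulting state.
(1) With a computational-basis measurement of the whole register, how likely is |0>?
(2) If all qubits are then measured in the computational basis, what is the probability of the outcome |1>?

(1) A full measurement returns |0> with probability 1/2.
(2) A full measurement returns |1> with probability 1/2.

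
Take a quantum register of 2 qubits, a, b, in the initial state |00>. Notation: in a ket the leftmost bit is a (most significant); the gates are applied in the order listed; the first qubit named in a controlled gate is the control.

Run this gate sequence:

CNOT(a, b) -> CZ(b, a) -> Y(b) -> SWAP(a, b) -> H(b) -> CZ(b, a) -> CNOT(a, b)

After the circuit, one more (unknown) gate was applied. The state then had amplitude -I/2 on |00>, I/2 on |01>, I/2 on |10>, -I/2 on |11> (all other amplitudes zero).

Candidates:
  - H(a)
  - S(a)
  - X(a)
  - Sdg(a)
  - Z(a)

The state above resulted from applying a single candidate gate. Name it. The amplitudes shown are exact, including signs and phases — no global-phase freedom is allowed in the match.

The unique candidate consistent with the amplitudes is H(a).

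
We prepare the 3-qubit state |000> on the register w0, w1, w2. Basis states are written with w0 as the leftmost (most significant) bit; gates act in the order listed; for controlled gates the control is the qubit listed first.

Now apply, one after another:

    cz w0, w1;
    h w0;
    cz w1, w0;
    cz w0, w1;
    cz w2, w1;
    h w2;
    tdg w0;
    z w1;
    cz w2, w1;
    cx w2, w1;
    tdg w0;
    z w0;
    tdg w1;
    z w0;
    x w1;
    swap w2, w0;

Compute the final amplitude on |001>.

|001> carries amplitude 0 in the final state.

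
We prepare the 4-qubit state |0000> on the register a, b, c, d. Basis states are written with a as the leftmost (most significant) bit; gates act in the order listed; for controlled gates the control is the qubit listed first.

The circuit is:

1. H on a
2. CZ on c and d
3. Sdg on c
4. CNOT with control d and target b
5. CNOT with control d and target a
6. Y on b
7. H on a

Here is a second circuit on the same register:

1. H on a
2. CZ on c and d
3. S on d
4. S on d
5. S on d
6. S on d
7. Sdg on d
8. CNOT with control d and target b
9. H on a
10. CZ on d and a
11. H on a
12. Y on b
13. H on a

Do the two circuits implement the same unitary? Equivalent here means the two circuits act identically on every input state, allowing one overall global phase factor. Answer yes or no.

No: there is an input state on which the two circuits produce genuinely different outputs (not merely differing by a phase).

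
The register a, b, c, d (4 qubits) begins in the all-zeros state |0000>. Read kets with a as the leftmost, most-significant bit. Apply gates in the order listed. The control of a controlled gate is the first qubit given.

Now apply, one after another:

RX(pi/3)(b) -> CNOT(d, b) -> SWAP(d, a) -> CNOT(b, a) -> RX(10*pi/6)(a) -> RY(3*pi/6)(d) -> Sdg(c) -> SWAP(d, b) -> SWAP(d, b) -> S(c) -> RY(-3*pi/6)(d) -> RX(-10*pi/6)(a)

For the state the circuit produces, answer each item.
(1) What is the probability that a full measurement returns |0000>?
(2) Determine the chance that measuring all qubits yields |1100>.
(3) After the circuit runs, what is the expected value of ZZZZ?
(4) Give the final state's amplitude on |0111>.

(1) Outcome |0000> occurs with probability 3/4.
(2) Outcome |1100> occurs with probability 1/4.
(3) The expectation value of ZZZZ is 1.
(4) The amplitude on |0111> is 0.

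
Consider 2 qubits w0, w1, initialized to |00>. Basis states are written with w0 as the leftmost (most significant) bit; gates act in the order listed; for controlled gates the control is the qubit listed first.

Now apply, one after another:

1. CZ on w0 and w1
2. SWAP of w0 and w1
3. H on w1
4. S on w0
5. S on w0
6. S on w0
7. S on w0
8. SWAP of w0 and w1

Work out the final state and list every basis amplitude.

After the circuit, the state carries amplitude sqrt(2)/2 on |00>, 0 on |01>, sqrt(2)/2 on |10>, 0 on |11>. Key observation: steps 4-7 multiply out to the identity, so the circuit reduces to the remaining gates.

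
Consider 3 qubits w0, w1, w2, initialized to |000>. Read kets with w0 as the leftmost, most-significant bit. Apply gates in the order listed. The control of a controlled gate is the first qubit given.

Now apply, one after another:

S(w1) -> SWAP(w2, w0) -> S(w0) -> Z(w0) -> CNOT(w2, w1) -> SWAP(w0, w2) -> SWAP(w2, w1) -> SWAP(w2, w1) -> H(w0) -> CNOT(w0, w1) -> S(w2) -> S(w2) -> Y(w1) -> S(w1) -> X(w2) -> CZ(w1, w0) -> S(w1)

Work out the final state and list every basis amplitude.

The final amplitudes are -sqrt(2)*I/2 on |011>, -sqrt(2)*I/2 on |101>, and 0 on every other basis state. Key observation: gates 7-8 undo each other exactly, leaving only the rest of the circuit to track.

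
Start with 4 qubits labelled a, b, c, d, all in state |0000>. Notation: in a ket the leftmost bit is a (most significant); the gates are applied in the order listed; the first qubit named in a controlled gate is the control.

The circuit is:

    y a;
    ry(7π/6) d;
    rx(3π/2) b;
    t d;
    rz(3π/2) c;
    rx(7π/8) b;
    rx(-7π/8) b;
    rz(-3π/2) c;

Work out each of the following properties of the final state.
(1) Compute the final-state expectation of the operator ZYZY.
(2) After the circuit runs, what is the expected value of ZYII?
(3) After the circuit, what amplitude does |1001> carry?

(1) The observable ZYZY averages to sqrt(2)/4.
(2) In the final state, ZYII has expectation -1.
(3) |1001> carries amplitude (-sqrt(3) - 1)*exp(3*I*pi/4)/4 in the final state.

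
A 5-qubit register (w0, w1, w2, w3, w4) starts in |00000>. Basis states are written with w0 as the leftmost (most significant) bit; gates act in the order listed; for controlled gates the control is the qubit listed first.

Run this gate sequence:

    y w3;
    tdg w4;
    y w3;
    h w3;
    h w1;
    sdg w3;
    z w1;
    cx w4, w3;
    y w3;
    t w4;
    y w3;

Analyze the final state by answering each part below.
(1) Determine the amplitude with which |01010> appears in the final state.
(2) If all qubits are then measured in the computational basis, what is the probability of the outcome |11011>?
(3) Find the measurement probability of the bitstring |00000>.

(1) |01010> carries amplitude I/2 in the final state.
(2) Outcome |11011> occurs with probability 0.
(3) A full measurement returns |00000> with probability 1/4.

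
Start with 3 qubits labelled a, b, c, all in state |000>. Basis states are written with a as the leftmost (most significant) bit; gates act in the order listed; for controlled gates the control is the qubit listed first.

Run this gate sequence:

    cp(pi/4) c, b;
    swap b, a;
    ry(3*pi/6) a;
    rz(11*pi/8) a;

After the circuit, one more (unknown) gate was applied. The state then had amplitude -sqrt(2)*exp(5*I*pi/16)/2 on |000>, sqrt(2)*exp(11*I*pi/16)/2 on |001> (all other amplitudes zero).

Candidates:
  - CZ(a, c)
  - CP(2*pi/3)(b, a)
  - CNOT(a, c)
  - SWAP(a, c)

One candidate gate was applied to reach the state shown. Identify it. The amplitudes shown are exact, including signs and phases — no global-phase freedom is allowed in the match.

The unique candidate consistent with the amplitudes is SWAP(a, c).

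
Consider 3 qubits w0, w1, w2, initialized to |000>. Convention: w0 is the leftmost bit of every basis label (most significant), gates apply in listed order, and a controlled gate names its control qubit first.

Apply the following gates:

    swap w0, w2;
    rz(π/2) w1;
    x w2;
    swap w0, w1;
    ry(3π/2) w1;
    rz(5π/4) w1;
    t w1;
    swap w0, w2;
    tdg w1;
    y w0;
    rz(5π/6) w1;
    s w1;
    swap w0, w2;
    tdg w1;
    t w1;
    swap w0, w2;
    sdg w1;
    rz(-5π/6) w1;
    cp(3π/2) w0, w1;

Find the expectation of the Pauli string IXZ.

The observable IXZ averages to sqrt(2)/2.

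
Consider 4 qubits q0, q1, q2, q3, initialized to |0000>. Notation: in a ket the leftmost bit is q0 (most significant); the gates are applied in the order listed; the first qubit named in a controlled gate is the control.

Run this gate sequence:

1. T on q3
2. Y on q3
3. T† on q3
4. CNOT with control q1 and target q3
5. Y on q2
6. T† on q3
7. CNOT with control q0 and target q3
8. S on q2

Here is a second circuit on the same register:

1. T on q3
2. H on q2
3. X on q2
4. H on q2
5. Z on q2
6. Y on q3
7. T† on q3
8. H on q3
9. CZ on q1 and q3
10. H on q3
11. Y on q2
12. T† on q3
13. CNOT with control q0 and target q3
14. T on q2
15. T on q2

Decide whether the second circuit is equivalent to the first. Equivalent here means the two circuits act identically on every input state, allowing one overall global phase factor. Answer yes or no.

Yes — the two circuits implement the same unitary up to a global phase.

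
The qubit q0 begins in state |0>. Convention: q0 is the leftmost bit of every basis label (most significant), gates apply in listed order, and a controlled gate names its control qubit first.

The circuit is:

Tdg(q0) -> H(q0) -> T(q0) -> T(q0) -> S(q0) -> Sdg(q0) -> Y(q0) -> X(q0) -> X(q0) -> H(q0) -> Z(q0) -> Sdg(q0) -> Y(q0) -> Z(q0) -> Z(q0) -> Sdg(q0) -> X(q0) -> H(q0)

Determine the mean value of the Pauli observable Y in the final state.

The expectation value of Y is 1.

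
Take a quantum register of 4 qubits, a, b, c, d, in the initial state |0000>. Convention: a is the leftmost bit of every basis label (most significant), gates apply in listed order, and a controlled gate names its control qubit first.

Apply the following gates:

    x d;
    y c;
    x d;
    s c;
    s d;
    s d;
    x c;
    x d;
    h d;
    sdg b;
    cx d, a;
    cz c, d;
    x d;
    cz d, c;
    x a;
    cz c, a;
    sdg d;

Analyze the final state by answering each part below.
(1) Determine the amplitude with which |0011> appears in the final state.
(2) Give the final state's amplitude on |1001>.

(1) |0011> carries amplitude 0 in the final state.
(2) |1001> carries amplitude sqrt(2)*I/2 in the final state.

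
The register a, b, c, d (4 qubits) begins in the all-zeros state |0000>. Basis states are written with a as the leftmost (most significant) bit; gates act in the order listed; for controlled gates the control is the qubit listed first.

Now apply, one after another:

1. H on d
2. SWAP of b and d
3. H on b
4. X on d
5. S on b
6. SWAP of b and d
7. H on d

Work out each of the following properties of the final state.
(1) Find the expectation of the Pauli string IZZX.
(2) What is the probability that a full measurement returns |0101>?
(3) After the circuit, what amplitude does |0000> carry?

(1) The observable IZZX averages to -1.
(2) A full measurement returns |0101> with probability 1/2.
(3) |0000> carries amplitude 0 in the final state.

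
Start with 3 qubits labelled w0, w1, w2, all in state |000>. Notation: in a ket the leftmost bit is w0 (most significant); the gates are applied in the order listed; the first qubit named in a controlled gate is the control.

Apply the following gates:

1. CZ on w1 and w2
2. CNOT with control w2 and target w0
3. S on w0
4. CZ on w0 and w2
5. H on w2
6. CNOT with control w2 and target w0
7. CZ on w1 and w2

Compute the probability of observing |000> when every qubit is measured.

A full measurement returns |000> with probability 1/2.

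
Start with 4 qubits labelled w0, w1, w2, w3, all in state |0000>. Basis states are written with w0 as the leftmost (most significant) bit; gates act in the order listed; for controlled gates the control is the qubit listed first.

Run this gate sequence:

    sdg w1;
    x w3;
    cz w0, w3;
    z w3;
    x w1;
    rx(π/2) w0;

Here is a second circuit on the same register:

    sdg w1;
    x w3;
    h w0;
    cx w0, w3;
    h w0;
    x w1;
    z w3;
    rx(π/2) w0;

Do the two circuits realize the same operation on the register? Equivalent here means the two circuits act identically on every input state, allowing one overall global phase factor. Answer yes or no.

No — the two circuits implement different unitaries, even allowing a global phase.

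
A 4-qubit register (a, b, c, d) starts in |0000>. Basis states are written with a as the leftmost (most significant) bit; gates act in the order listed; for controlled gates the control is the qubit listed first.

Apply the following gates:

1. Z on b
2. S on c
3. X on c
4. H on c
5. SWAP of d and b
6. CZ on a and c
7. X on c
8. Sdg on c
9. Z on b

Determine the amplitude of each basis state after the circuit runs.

The resulting statevector has amplitude -sqrt(2)/2 on |0000>, -sqrt(2)*I/2 on |0010>, and 0 on every other basis state.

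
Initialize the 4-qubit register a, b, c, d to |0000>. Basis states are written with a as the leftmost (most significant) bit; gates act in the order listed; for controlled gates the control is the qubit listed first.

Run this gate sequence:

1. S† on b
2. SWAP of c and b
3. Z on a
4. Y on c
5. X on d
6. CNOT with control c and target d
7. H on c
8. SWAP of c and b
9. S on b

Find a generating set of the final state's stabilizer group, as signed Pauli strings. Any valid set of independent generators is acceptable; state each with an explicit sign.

The final state is stabilized by the group generated by -IYII, +ZIII, +IIZI, +IIIZ; other independent generating sets are equally valid.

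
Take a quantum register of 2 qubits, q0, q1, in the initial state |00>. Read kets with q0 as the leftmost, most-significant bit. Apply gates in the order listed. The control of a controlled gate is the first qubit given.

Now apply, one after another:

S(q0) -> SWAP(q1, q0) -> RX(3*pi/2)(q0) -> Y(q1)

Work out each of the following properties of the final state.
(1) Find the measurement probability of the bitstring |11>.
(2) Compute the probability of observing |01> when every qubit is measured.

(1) Outcome |11> occurs with probability 1/2.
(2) The probability of measuring |01> is 1/2.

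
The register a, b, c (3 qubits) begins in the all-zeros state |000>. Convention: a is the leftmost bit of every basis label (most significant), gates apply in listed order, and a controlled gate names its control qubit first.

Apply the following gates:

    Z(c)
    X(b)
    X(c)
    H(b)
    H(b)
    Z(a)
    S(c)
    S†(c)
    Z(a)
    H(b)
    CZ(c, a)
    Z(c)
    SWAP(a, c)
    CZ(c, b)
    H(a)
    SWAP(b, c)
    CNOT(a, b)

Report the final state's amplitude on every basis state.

The resulting statevector has amplitude -1/2 on |000>, 1/2 on |001>, 0 on |010>, 0 on |011>, 0 on |100>, 0 on |101>, 1/2 on |110>, -1/2 on |111>. Key observation: the block from step 5 through step 10 cancels to the identity and can be dropped.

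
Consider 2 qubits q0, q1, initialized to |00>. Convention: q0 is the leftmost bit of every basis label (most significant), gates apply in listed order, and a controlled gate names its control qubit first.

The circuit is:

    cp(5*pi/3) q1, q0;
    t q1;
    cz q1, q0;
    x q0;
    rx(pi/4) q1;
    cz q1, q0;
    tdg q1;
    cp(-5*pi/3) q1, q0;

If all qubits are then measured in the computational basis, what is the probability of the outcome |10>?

A full measurement returns |10> with probability sqrt(2)/4 + 1/2.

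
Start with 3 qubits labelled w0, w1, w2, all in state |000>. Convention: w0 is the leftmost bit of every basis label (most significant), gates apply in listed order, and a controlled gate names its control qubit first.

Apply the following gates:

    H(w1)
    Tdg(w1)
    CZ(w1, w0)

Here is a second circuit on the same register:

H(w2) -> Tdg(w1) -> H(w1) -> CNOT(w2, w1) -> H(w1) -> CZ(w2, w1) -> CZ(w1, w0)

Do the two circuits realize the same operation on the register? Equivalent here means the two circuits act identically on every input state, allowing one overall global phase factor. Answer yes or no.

No: there is an input state on which the two circuits produce genuinely different outputs (not merely differing by a phase).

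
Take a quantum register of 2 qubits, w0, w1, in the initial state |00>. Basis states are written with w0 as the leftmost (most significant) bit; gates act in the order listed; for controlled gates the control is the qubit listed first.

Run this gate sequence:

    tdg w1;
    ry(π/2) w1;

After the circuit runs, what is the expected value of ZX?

In the final state, ZX has expectation 1.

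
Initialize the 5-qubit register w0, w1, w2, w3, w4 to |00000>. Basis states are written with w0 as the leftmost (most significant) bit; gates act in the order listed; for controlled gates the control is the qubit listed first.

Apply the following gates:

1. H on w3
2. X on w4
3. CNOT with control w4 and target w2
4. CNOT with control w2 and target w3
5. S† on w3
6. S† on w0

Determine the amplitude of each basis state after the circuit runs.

The final amplitudes are sqrt(2)/2 on |00101>, -sqrt(2)*I/2 on |00111>, and 0 on every other basis state.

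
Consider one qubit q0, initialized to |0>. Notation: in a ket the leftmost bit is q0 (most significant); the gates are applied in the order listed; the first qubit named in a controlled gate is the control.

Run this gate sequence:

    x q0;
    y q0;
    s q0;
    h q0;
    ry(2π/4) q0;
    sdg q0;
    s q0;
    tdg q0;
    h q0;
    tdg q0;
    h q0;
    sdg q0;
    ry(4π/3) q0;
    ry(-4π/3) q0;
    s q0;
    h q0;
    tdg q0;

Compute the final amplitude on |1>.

The amplitude on |1> is -sqrt(2)*exp(3*I*pi/4)/2. Key observation: steps 11-16 multiply out to the identity, so the circuit reduces to the remaining gates.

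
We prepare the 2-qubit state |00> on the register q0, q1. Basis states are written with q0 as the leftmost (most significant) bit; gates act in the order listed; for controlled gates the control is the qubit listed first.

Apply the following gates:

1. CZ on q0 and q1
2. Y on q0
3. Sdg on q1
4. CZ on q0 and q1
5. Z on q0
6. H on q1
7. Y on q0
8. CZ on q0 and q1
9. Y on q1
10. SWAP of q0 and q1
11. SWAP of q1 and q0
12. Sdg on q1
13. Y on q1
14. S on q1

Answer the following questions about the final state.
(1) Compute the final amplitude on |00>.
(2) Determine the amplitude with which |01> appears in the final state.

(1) The final state's coefficient on |00> equals sqrt(2)*I/2.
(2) The amplitude on |01> is -sqrt(2)*I/2.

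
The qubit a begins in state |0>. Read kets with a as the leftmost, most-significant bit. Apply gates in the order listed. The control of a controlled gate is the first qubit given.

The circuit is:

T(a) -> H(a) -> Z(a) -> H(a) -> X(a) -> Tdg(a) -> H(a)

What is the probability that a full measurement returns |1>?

The probability of measuring |1> is 1/2.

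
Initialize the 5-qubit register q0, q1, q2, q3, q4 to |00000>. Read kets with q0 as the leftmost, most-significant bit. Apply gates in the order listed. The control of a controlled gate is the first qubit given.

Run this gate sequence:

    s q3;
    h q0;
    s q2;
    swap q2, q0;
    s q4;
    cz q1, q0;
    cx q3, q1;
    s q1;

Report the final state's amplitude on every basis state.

The resulting statevector has amplitude sqrt(2)/2 on |00000>, sqrt(2)/2 on |00100>, and 0 on every other basis state.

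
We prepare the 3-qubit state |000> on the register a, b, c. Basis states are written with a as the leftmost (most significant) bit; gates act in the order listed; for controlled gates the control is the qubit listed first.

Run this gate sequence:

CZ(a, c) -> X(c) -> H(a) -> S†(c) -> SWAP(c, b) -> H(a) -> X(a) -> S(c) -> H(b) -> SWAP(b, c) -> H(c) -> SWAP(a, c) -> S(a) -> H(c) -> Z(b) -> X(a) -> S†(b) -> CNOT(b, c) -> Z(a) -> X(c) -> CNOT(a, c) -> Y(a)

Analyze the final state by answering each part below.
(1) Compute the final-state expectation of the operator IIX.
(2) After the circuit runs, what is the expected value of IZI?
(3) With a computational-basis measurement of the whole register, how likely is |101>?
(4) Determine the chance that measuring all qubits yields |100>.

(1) The expectation value of IIX is -1.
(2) The observable IZI averages to 1.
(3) Outcome |101> occurs with probability 1/2.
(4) Outcome |100> occurs with probability 1/2.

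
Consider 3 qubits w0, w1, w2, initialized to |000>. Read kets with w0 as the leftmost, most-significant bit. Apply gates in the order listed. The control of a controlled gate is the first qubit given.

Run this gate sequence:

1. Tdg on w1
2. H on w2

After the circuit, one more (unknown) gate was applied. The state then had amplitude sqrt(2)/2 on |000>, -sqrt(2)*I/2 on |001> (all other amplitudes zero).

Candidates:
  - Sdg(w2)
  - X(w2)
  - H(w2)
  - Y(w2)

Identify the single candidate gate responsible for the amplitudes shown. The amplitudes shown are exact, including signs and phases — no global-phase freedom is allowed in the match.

The unique candidate consistent with the amplitudes is Sdg(w2).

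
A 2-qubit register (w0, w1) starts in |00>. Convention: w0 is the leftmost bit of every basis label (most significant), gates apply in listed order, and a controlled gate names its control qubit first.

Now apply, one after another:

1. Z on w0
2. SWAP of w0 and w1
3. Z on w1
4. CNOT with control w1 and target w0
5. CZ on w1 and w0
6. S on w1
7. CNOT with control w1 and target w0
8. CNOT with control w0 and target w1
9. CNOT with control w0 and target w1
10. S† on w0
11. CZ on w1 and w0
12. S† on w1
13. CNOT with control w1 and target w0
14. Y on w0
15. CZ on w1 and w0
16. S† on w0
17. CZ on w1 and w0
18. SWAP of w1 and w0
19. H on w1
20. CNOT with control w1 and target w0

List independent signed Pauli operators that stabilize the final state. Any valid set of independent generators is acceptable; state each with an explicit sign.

The stabilizer group can be generated by -XX, +ZZ, among other valid generating sets. Key observation: steps 8-9 multiply out to the identity, so the circuit reduces to the remaining gates.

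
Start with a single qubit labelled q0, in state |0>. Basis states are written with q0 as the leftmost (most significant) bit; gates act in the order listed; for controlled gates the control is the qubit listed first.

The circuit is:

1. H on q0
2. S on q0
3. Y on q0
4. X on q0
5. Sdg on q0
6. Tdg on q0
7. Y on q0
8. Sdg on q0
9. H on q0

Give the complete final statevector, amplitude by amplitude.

After the circuit, the state carries amplitude exp(3*I*pi/4)/2 + I/2 on |0>, -I/2 + exp(3*I*pi/4)/2 on |1>.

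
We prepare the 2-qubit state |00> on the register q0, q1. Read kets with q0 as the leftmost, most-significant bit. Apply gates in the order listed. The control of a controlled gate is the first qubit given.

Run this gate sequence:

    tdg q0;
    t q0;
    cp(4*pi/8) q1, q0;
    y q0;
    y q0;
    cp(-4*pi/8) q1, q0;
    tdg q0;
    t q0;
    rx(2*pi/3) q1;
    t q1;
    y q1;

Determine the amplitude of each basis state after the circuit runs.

After the circuit, the state carries amplitude -sqrt(3)*exp(I*pi/4)/2 on |00>, I/2 on |01>, 0 on |10>, 0 on |11>. Key observation: the block from step 2 through step 7 cancels to the identity and can be dropped.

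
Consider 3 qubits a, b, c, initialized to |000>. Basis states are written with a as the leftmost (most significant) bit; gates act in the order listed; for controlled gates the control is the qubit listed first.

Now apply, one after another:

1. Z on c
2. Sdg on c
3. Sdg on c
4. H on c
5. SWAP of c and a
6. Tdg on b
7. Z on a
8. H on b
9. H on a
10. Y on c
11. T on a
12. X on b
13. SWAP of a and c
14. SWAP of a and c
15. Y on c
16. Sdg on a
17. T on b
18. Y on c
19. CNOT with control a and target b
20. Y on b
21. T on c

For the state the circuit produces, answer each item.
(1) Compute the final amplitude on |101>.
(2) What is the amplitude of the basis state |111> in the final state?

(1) The final state's coefficient on |101> equals sqrt(2)/2. Key observation: gates 13-14 undo each other exactly, leaving only the rest of the circuit to track.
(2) The amplitude on |111> is -sqrt(2)*exp(I*pi/4)/2.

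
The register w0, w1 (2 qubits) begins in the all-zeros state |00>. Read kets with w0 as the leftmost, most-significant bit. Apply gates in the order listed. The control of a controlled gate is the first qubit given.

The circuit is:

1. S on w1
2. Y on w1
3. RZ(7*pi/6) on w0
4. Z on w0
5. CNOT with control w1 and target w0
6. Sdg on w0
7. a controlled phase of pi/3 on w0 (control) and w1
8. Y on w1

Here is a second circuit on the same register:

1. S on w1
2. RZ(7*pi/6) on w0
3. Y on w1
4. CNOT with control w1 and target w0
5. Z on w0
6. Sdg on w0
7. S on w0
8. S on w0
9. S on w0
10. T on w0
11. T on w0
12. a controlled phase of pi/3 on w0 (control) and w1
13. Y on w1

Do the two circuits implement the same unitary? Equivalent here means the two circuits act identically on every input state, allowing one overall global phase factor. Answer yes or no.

No, they are not equivalent — no single phase factor reconciles the two unitaries.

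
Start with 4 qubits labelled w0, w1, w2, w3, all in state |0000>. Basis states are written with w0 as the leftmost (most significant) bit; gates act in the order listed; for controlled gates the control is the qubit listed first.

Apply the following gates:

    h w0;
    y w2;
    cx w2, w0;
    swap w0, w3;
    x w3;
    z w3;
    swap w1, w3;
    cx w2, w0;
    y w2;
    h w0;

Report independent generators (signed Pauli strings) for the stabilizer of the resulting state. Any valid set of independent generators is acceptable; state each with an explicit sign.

The final state is stabilized by the group generated by -XIII, -IXII, +IIZI, +IIIZ; other independent generating sets are equally valid.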